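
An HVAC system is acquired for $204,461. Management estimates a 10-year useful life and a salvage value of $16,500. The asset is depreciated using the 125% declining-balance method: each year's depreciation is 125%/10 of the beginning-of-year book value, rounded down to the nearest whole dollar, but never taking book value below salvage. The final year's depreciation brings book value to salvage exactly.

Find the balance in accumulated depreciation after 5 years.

$99,589

Depreciable base = $204,461 − $16,500 = $187,961.
Year 1: ⌊$204,461 × 125%/10⌋ = $25,557. Book value $178,904.
Year 2: ⌊$178,904 × 125%/10⌋ = $22,363. Book value $156,541.
Year 3: ⌊$156,541 × 125%/10⌋ = $19,567. Book value $136,974.
Year 4: ⌊$136,974 × 125%/10⌋ = $17,121. Book value $119,853.
Year 5: ⌊$119,853 × 125%/10⌋ = $14,981. Book value $104,872.
Accumulated through year 5 = $204,461 − $104,872 = $99,589.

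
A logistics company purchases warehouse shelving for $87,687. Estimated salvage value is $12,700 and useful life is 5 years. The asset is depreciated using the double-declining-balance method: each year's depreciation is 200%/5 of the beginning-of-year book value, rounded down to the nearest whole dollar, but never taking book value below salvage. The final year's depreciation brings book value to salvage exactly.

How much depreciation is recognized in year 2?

Depreciable base = $87,687 − $12,700 = $74,987.
Year 1: ⌊$87,687 × 200%/5⌋ = $35,074. Book value $52,613.
Year 2: ⌊$52,613 × 200%/5⌋ = $21,045. Book value $31,568.

$21,045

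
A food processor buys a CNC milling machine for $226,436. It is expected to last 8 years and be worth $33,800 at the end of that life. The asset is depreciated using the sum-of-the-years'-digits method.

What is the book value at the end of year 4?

Depreciable base = $226,436 − $33,800 = $192,636.
Sum of the years' digits = 8+7+6+5+4+3+2+1 = 36.
Year 1: $192,636 × 8/36 = $42,808. Book value $183,628.
Year 2: $192,636 × 7/36 = $37,457. Book value $146,171.
Year 3: $192,636 × 6/36 = $32,106. Book value $114,065.
Year 4: $192,636 × 5/36 = $26,755. Book value $87,310.

$87,310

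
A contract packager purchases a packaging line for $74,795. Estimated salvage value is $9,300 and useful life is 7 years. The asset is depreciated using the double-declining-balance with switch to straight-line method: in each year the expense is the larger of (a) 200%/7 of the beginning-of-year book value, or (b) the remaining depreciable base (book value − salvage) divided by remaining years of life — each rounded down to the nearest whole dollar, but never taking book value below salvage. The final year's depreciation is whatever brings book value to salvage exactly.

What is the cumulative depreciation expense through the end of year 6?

$64,860

Depreciable base = $74,795 − $9,300 = $65,495.
Year 1: DB = ⌊$74,795 × 200%/7⌋ = $21,370; SL = ⌊$65,495/7⌋ = $9,356 → take DB $21,370. Book value $53,425.
Year 2: DB = ⌊$53,425 × 200%/7⌋ = $15,264; SL = ⌊$44,125/6⌋ = $7,354 → take DB $15,264. Book value $38,161.
Year 3: DB = ⌊$38,161 × 200%/7⌋ = $10,903; SL = ⌊$28,861/5⌋ = $5,772 → take DB $10,903. Book value $27,258.
Year 4: DB = ⌊$27,258 × 200%/7⌋ = $7,788; SL = ⌊$17,958/4⌋ = $4,489 → take DB $7,788. Book value $19,470.
Year 5: DB = ⌊$19,470 × 200%/7⌋ = $5,562; SL = ⌊$10,170/3⌋ = $3,390 → take DB $5,562. Book value $13,908.
Year 6: DB = ⌊$13,908 × 200%/7⌋ = $3,973; SL = ⌊$4,608/2⌋ = $2,304 → take DB $3,973. Book value $9,935.
Accumulated through year 6 = $74,795 − $9,935 = $64,860.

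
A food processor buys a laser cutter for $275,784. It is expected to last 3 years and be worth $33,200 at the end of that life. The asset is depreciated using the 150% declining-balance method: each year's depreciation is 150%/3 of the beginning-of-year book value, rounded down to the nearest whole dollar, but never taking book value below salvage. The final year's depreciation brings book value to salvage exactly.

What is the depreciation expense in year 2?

Depreciable base = $275,784 − $33,200 = $242,584.
Year 1: ⌊$275,784 × 150%/3⌋ = $137,892. Book value $137,892.
Year 2: ⌊$137,892 × 150%/3⌋ = $68,946. Book value $68,946.

$68,946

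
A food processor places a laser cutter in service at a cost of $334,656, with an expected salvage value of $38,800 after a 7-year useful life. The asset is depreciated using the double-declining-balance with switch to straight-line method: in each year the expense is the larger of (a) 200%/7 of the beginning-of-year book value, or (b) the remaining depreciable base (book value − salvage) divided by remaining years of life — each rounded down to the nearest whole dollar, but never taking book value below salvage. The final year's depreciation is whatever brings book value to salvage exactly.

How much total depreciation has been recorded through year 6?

$290,209

Depreciable base = $334,656 − $38,800 = $295,856.
Year 1: DB = ⌊$334,656 × 200%/7⌋ = $95,616; SL = ⌊$295,856/7⌋ = $42,265 → take DB $95,616. Book value $239,040.
Year 2: DB = ⌊$239,040 × 200%/7⌋ = $68,297; SL = ⌊$200,240/6⌋ = $33,373 → take DB $68,297. Book value $170,743.
Year 3: DB = ⌊$170,743 × 200%/7⌋ = $48,783; SL = ⌊$131,943/5⌋ = $26,388 → take DB $48,783. Book value $121,960.
Year 4: DB = ⌊$121,960 × 200%/7⌋ = $34,845; SL = ⌊$83,160/4⌋ = $20,790 → take DB $34,845. Book value $87,115.
Year 5: DB = ⌊$87,115 × 200%/7⌋ = $24,890; SL = ⌊$48,315/3⌋ = $16,105 → take DB $24,890. Book value $62,225.
Year 6: DB = ⌊$62,225 × 200%/7⌋ = $17,778; SL = ⌊$23,425/2⌋ = $11,712 → take DB $17,778. Book value $44,447.
Accumulated through year 6 = $334,656 − $44,447 = $290,209.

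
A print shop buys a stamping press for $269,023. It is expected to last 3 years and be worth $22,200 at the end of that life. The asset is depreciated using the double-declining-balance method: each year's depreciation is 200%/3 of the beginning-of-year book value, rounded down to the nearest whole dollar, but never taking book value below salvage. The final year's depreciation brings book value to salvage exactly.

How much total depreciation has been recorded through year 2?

$239,131

Depreciable base = $269,023 − $22,200 = $246,823.
Year 1: ⌊$269,023 × 200%/3⌋ = $179,348. Book value $89,675.
Year 2: ⌊$89,675 × 200%/3⌋ = $59,783. Book value $29,892.
Accumulated through year 2 = $269,023 − $29,892 = $239,131.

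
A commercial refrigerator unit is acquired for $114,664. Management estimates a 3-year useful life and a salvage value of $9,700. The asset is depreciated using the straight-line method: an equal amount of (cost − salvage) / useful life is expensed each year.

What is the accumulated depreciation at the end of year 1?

Depreciable base = $114,664 − $9,700 = $104,964.
Annual expense = $104,964 / 3 = $34,988.
End of year 1: book value $79,676.
Accumulated through year 1 = $114,664 − $79,676 = $34,988.

$34,988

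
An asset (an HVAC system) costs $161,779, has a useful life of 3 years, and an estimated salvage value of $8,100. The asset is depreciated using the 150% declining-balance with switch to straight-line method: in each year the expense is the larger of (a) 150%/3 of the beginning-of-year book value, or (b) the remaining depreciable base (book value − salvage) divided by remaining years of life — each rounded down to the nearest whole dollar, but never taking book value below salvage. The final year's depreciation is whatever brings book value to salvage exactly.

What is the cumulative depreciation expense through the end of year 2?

Depreciable base = $161,779 − $8,100 = $153,679.
Year 1: DB = ⌊$161,779 × 150%/3⌋ = $80,889; SL = ⌊$153,679/3⌋ = $51,226 → take DB $80,889. Book value $80,890.
Year 2: DB = ⌊$80,890 × 150%/3⌋ = $40,445; SL = ⌊$72,790/2⌋ = $36,395 → take DB $40,445. Book value $40,445.
Accumulated through year 2 = $161,779 − $40,445 = $121,334.

$121,334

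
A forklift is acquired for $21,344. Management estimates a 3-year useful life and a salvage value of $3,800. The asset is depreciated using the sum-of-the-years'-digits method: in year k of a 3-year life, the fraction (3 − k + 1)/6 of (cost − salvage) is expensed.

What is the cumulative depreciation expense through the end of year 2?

Depreciable base = $21,344 − $3,800 = $17,544.
Sum of the years' digits = 3+2+1 = 6.
Year 1: $17,544 × 3/6 = $8,772. Book value $12,572.
Year 2: $17,544 × 2/6 = $5,848. Book value $6,724.
Accumulated through year 2 = $21,344 − $6,724 = $14,620.

$14,620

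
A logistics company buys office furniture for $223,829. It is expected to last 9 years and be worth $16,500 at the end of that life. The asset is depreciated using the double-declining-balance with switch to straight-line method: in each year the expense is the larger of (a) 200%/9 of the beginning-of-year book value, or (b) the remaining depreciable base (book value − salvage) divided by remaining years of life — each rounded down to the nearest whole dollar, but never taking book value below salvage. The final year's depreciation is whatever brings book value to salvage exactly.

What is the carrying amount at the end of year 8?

Depreciable base = $223,829 − $16,500 = $207,329.
Year 1: DB = ⌊$223,829 × 200%/9⌋ = $49,739; SL = ⌊$207,329/9⌋ = $23,036 → take DB $49,739. Book value $174,090.
Year 2: DB = ⌊$174,090 × 200%/9⌋ = $38,686; SL = ⌊$157,590/8⌋ = $19,698 → take DB $38,686. Book value $135,404.
Year 3: DB = ⌊$135,404 × 200%/9⌋ = $30,089; SL = ⌊$118,904/7⌋ = $16,986 → take DB $30,089. Book value $105,315.
Year 4: DB = ⌊$105,315 × 200%/9⌋ = $23,403; SL = ⌊$88,815/6⌋ = $14,802 → take DB $23,403. Book value $81,912.
Year 5: DB = ⌊$81,912 × 200%/9⌋ = $18,202; SL = ⌊$65,412/5⌋ = $13,082 → take DB $18,202. Book value $63,710.
Year 6: DB = ⌊$63,710 × 200%/9⌋ = $14,157; SL = ⌊$47,210/4⌋ = $11,802 → take DB $14,157. Book value $49,553.
Year 7: DB = ⌊$49,553 × 200%/9⌋ = $11,011; SL = ⌊$33,053/3⌋ = $11,017 → take SL $11,017. Book value $38,536.
Year 8: DB = ⌊$38,536 × 200%/9⌋ = $8,563; SL = ⌊$22,036/2⌋ = $11,018 → take SL $11,018. Book value $27,518.

$27,518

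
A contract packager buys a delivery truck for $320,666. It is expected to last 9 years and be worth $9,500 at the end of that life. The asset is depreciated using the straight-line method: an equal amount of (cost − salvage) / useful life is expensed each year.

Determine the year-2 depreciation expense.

$34,574

Depreciable base = $320,666 − $9,500 = $311,166.
Annual expense = $311,166 / 9 = $34,574.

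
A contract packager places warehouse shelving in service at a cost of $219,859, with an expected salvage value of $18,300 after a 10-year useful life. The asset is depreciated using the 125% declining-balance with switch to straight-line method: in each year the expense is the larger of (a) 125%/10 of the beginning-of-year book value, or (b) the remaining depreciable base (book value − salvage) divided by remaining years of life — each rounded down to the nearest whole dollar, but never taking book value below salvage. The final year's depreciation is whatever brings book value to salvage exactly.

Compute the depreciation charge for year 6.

Depreciable base = $219,859 − $18,300 = $201,559.
Year 1: DB = ⌊$219,859 × 125%/10⌋ = $27,482; SL = ⌊$201,559/10⌋ = $20,155 → take DB $27,482. Book value $192,377.
Year 2: DB = ⌊$192,377 × 125%/10⌋ = $24,047; SL = ⌊$174,077/9⌋ = $19,341 → take DB $24,047. Book value $168,330.
Year 3: DB = ⌊$168,330 × 125%/10⌋ = $21,041; SL = ⌊$150,030/8⌋ = $18,753 → take DB $21,041. Book value $147,289.
Year 4: DB = ⌊$147,289 × 125%/10⌋ = $18,411; SL = ⌊$128,989/7⌋ = $18,427 → take SL $18,427. Book value $128,862.
Year 5: DB = ⌊$128,862 × 125%/10⌋ = $16,107; SL = ⌊$110,562/6⌋ = $18,427 → take SL $18,427. Book value $110,435.
Year 6: DB = ⌊$110,435 × 125%/10⌋ = $13,804; SL = ⌊$92,135/5⌋ = $18,427 → take SL $18,427. Book value $92,008.

$18,427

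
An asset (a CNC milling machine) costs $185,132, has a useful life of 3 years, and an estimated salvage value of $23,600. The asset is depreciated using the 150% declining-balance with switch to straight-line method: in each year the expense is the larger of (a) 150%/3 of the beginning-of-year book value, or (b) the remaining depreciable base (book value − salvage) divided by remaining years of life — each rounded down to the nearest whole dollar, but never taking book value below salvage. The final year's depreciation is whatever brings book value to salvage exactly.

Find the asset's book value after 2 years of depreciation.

$46,283

Depreciable base = $185,132 − $23,600 = $161,532.
Year 1: DB = ⌊$185,132 × 150%/3⌋ = $92,566; SL = ⌊$161,532/3⌋ = $53,844 → take DB $92,566. Book value $92,566.
Year 2: DB = ⌊$92,566 × 150%/3⌋ = $46,283; SL = ⌊$68,966/2⌋ = $34,483 → take DB $46,283. Book value $46,283.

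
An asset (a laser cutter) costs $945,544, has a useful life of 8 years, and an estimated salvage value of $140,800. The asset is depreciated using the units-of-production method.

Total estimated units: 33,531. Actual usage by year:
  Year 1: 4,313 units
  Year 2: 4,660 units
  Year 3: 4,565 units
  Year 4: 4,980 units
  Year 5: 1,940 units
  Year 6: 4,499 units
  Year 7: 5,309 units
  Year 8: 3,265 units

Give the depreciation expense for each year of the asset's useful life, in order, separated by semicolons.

Depreciable base = $945,544 − $140,800 = $804,744.
Rate = $804,744 / 33,531 units = $24 per unit.
Year 1: 4,313 × $24 = $103,512. Book value $842,032.
Year 2: 4,660 × $24 = $111,840. Book value $730,192.
Year 3: 4,565 × $24 = $109,560. Book value $620,632.
Year 4: 4,980 × $24 = $119,520. Book value $501,112.
Year 5: 1,940 × $24 = $46,560. Book value $454,552.
Year 6: 4,499 × $24 = $107,976. Book value $346,576.
Year 7: 5,309 × $24 = $127,416. Book value $219,160.
Year 8: 3,265 × $24 = $78,360. Book value $140,800.

$103,512; $111,840; $109,560; $119,520; $46,560; $107,976; $127,416; $78,360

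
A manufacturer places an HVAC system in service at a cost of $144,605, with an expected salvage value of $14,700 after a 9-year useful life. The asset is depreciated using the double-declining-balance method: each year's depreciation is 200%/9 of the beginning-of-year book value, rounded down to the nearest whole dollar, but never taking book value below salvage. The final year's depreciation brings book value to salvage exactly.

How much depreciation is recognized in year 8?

Depreciable base = $144,605 − $14,700 = $129,905.
Year 1: ⌊$144,605 × 200%/9⌋ = $32,134. Book value $112,471.
Year 2: ⌊$112,471 × 200%/9⌋ = $24,993. Book value $87,478.
Year 3: ⌊$87,478 × 200%/9⌋ = $19,439. Book value $68,039.
Year 4: ⌊$68,039 × 200%/9⌋ = $15,119. Book value $52,920.
Year 5: ⌊$52,920 × 200%/9⌋ = $11,760. Book value $41,160.
Year 6: ⌊$41,160 × 200%/9⌋ = $9,146. Book value $32,014.
Year 7: ⌊$32,014 × 200%/9⌋ = $7,114. Book value $24,900.
Year 8: ⌊$24,900 × 200%/9⌋ = $5,533. Book value $19,367.

$5,533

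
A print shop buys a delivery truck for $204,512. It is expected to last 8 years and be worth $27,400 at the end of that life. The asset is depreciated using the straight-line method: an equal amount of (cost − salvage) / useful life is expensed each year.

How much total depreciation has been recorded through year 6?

Depreciable base = $204,512 − $27,400 = $177,112.
Annual expense = $177,112 / 8 = $22,139.
End of year 1: book value $182,373.
End of year 2: book value $160,234.
End of year 3: book value $138,095.
End of year 4: book value $115,956.
End of year 5: book value $93,817.
End of year 6: book value $71,678.
Accumulated through year 6 = $204,512 − $71,678 = $132,834.

$132,834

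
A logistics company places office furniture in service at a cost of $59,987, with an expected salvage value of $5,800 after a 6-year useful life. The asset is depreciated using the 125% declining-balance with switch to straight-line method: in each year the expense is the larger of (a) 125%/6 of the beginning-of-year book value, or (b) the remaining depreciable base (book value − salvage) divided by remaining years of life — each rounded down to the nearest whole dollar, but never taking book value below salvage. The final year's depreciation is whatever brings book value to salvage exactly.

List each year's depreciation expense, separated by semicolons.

$12,497; $9,893; $7,949; $7,949; $7,949; $7,950

Depreciable base = $59,987 − $5,800 = $54,187.
Year 1: DB = ⌊$59,987 × 125%/6⌋ = $12,497; SL = ⌊$54,187/6⌋ = $9,031 → take DB $12,497. Book value $47,490.
Year 2: DB = ⌊$47,490 × 125%/6⌋ = $9,893; SL = ⌊$41,690/5⌋ = $8,338 → take DB $9,893. Book value $37,597.
Year 3: DB = ⌊$37,597 × 125%/6⌋ = $7,832; SL = ⌊$31,797/4⌋ = $7,949 → take SL $7,949. Book value $29,648.
Year 4: DB = ⌊$29,648 × 125%/6⌋ = $6,176; SL = ⌊$23,848/3⌋ = $7,949 → take SL $7,949. Book value $21,699.
Year 5: DB = ⌊$21,699 × 125%/6⌋ = $4,520; SL = ⌊$15,899/2⌋ = $7,949 → take SL $7,949. Book value $13,750.
Year 6 (final): $13,750 − $5,800 = $7,950. Book value $5,800.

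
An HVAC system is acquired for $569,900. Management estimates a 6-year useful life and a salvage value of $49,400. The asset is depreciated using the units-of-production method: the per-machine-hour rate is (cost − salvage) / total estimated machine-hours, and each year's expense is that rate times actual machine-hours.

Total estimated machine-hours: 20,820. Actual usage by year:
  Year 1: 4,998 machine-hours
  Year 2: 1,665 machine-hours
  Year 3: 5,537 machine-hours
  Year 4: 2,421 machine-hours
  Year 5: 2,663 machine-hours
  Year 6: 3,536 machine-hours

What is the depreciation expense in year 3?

Depreciable base = $569,900 − $49,400 = $520,500.
Rate = $520,500 / 20,820 machine-hours = $25 per machine-hour.
Year 1: 4,998 × $25 = $124,950. Book value $444,950.
Year 2: 1,665 × $25 = $41,625. Book value $403,325.
Year 3: 5,537 × $25 = $138,425. Book value $264,900.

$138,425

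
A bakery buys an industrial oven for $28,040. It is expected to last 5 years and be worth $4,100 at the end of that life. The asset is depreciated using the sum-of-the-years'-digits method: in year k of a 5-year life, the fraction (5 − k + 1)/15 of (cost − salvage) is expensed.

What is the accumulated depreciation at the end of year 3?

Depreciable base = $28,040 − $4,100 = $23,940.
Sum of the years' digits = 5+4+3+2+1 = 15.
Year 1: $23,940 × 5/15 = $7,980. Book value $20,060.
Year 2: $23,940 × 4/15 = $6,384. Book value $13,676.
Year 3: $23,940 × 3/15 = $4,788. Book value $8,888.
Accumulated through year 3 = $28,040 − $8,888 = $19,152.

$19,152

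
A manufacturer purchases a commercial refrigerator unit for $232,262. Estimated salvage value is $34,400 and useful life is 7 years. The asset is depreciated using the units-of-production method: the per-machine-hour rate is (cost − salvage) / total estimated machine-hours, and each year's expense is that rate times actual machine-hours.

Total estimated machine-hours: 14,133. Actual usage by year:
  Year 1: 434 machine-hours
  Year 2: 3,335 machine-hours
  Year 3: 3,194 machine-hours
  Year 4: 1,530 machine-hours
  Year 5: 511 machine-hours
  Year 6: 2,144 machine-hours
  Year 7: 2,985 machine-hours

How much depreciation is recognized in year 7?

Depreciable base = $232,262 − $34,400 = $197,862.
Rate = $197,862 / 14,133 machine-hours = $14 per machine-hour.
Year 1: 434 × $14 = $6,076. Book value $226,186.
Year 2: 3,335 × $14 = $46,690. Book value $179,496.
Year 3: 3,194 × $14 = $44,716. Book value $134,780.
Year 4: 1,530 × $14 = $21,420. Book value $113,360.
Year 5: 511 × $14 = $7,154. Book value $106,206.
Year 6: 2,144 × $14 = $30,016. Book value $76,190.
Year 7: 2,985 × $14 = $41,790. Book value $34,400.

$41,790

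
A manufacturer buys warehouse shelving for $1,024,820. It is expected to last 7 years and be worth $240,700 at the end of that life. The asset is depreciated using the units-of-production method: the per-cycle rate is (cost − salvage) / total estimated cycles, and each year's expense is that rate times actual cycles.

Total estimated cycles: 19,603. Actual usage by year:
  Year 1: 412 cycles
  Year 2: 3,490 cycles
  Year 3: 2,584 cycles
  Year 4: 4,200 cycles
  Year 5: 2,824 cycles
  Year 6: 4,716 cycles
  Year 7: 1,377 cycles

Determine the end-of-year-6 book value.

Depreciable base = $1,024,820 − $240,700 = $784,120.
Rate = $784,120 / 19,603 cycles = $40 per cycle.
Year 1: 412 × $40 = $16,480. Book value $1,008,340.
Year 2: 3,490 × $40 = $139,600. Book value $868,740.
Year 3: 2,584 × $40 = $103,360. Book value $765,380.
Year 4: 4,200 × $40 = $168,000. Book value $597,380.
Year 5: 2,824 × $40 = $112,960. Book value $484,420.
Year 6: 4,716 × $40 = $188,640. Book value $295,780.

$295,780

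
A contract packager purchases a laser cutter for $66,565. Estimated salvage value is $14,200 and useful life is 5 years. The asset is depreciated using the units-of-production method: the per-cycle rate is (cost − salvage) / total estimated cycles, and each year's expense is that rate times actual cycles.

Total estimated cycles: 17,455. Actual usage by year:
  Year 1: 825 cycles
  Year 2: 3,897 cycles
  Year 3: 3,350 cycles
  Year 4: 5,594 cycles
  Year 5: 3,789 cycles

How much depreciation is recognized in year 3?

$10,050

Depreciable base = $66,565 − $14,200 = $52,365.
Rate = $52,365 / 17,455 cycles = $3 per cycle.
Year 1: 825 × $3 = $2,475. Book value $64,090.
Year 2: 3,897 × $3 = $11,691. Book value $52,399.
Year 3: 3,350 × $3 = $10,050. Book value $42,349.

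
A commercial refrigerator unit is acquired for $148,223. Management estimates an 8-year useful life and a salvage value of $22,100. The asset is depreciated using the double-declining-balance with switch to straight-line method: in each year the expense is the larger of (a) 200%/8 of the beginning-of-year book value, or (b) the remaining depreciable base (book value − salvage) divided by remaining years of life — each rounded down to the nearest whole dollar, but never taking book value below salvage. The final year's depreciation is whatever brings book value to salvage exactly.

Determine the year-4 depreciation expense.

Depreciable base = $148,223 − $22,100 = $126,123.
Year 1: DB = ⌊$148,223 × 200%/8⌋ = $37,055; SL = ⌊$126,123/8⌋ = $15,765 → take DB $37,055. Book value $111,168.
Year 2: DB = ⌊$111,168 × 200%/8⌋ = $27,792; SL = ⌊$89,068/7⌋ = $12,724 → take DB $27,792. Book value $83,376.
Year 3: DB = ⌊$83,376 × 200%/8⌋ = $20,844; SL = ⌊$61,276/6⌋ = $10,212 → take DB $20,844. Book value $62,532.
Year 4: DB = ⌊$62,532 × 200%/8⌋ = $15,633; SL = ⌊$40,432/5⌋ = $8,086 → take DB $15,633. Book value $46,899.

$15,633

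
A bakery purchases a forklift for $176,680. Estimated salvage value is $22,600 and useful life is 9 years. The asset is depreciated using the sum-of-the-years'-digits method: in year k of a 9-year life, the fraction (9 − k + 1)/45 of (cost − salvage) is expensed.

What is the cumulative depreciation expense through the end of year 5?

Depreciable base = $176,680 − $22,600 = $154,080.
Sum of the years' digits = 9+8+7+6+5+4+3+2+1 = 45.
Year 1: $154,080 × 9/45 = $30,816. Book value $145,864.
Year 2: $154,080 × 8/45 = $27,392. Book value $118,472.
Year 3: $154,080 × 7/45 = $23,968. Book value $94,504.
Year 4: $154,080 × 6/45 = $20,544. Book value $73,960.
Year 5: $154,080 × 5/45 = $17,120. Book value $56,840.
Accumulated through year 5 = $176,680 − $56,840 = $119,840.

$119,840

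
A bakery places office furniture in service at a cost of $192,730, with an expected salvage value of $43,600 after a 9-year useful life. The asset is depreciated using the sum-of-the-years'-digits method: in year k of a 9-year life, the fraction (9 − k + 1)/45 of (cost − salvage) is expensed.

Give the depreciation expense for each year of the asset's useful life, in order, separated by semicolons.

$29,826; $26,512; $23,198; $19,884; $16,570; $13,256; $9,942; $6,628; $3,314

Depreciable base = $192,730 − $43,600 = $149,130.
Sum of the years' digits = 9+8+7+6+5+4+3+2+1 = 45.
Year 1: $149,130 × 9/45 = $29,826. Book value $162,904.
Year 2: $149,130 × 8/45 = $26,512. Book value $136,392.
Year 3: $149,130 × 7/45 = $23,198. Book value $113,194.
Year 4: $149,130 × 6/45 = $19,884. Book value $93,310.
Year 5: $149,130 × 5/45 = $16,570. Book value $76,740.
Year 6: $149,130 × 4/45 = $13,256. Book value $63,484.
Year 7: $149,130 × 3/45 = $9,942. Book value $53,542.
Year 8: $149,130 × 2/45 = $6,628. Book value $46,914.
Year 9: $149,130 × 1/45 = $3,314. Book value $43,600.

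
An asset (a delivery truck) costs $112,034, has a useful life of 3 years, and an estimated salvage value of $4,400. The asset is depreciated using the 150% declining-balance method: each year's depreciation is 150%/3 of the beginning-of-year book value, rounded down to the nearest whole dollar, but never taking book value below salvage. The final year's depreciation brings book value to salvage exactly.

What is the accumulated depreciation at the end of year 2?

Depreciable base = $112,034 − $4,400 = $107,634.
Year 1: ⌊$112,034 × 150%/3⌋ = $56,017. Book value $56,017.
Year 2: ⌊$56,017 × 150%/3⌋ = $28,008. Book value $28,009.
Accumulated through year 2 = $112,034 − $28,009 = $84,025.

$84,025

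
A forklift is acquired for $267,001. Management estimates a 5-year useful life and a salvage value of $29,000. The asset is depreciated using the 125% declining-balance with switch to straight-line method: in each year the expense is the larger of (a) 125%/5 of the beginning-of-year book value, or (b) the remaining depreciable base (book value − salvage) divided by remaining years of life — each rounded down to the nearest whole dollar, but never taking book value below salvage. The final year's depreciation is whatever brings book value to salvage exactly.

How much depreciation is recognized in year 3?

$40,396

Depreciable base = $267,001 − $29,000 = $238,001.
Year 1: DB = ⌊$267,001 × 125%/5⌋ = $66,750; SL = ⌊$238,001/5⌋ = $47,600 → take DB $66,750. Book value $200,251.
Year 2: DB = ⌊$200,251 × 125%/5⌋ = $50,062; SL = ⌊$171,251/4⌋ = $42,812 → take DB $50,062. Book value $150,189.
Year 3: DB = ⌊$150,189 × 125%/5⌋ = $37,547; SL = ⌊$121,189/3⌋ = $40,396 → take SL $40,396. Book value $109,793.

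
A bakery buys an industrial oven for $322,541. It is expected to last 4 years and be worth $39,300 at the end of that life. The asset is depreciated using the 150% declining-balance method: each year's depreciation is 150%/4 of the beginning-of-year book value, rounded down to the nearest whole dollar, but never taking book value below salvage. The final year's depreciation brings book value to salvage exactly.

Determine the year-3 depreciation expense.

Depreciable base = $322,541 − $39,300 = $283,241.
Year 1: ⌊$322,541 × 150%/4⌋ = $120,952. Book value $201,589.
Year 2: ⌊$201,589 × 150%/4⌋ = $75,595. Book value $125,994.
Year 3: ⌊$125,994 × 150%/4⌋ = $47,247. Book value $78,747.

$47,247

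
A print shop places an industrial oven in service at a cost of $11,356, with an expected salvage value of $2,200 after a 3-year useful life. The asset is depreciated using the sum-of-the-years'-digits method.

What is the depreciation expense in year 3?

Depreciable base = $11,356 − $2,200 = $9,156.
Sum of the years' digits = 3+2+1 = 6.
Year 1: $9,156 × 3/6 = $4,578. Book value $6,778.
Year 2: $9,156 × 2/6 = $3,052. Book value $3,726.
Year 3: $9,156 × 1/6 = $1,526. Book value $2,200.

$1,526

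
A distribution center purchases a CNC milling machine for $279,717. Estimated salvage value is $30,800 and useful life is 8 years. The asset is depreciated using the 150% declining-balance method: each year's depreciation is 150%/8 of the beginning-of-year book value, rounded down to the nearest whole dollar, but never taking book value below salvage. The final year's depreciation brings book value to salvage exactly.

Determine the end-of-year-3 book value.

$150,035

Depreciable base = $279,717 − $30,800 = $248,917.
Year 1: ⌊$279,717 × 150%/8⌋ = $52,446. Book value $227,271.
Year 2: ⌊$227,271 × 150%/8⌋ = $42,613. Book value $184,658.
Year 3: ⌊$184,658 × 150%/8⌋ = $34,623. Book value $150,035.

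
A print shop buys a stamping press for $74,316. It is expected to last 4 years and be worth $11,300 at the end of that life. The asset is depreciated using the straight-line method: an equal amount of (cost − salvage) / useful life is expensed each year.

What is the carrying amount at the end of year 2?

Depreciable base = $74,316 − $11,300 = $63,016.
Annual expense = $63,016 / 4 = $15,754.
End of year 1: book value $58,562.
End of year 2: book value $42,808.

$42,808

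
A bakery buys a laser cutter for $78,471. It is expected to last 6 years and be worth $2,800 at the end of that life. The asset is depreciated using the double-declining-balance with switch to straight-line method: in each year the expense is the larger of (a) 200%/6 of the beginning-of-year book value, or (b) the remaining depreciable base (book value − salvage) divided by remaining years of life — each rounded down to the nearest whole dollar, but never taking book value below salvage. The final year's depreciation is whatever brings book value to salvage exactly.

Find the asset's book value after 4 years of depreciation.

Depreciable base = $78,471 − $2,800 = $75,671.
Year 1: DB = ⌊$78,471 × 200%/6⌋ = $26,157; SL = ⌊$75,671/6⌋ = $12,611 → take DB $26,157. Book value $52,314.
Year 2: DB = ⌊$52,314 × 200%/6⌋ = $17,438; SL = ⌊$49,514/5⌋ = $9,902 → take DB $17,438. Book value $34,876.
Year 3: DB = ⌊$34,876 × 200%/6⌋ = $11,625; SL = ⌊$32,076/4⌋ = $8,019 → take DB $11,625. Book value $23,251.
Year 4: DB = ⌊$23,251 × 200%/6⌋ = $7,750; SL = ⌊$20,451/3⌋ = $6,817 → take DB $7,750. Book value $15,501.

$15,501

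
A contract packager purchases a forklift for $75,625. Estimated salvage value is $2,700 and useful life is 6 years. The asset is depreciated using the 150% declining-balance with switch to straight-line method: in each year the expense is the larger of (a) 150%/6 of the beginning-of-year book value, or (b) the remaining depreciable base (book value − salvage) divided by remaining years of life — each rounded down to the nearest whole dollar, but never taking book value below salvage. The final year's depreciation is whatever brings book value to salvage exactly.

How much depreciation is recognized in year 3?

Depreciable base = $75,625 − $2,700 = $72,925.
Year 1: DB = ⌊$75,625 × 150%/6⌋ = $18,906; SL = ⌊$72,925/6⌋ = $12,154 → take DB $18,906. Book value $56,719.
Year 2: DB = ⌊$56,719 × 150%/6⌋ = $14,179; SL = ⌊$54,019/5⌋ = $10,803 → take DB $14,179. Book value $42,540.
Year 3: DB = ⌊$42,540 × 150%/6⌋ = $10,635; SL = ⌊$39,840/4⌋ = $9,960 → take DB $10,635. Book value $31,905.

$10,635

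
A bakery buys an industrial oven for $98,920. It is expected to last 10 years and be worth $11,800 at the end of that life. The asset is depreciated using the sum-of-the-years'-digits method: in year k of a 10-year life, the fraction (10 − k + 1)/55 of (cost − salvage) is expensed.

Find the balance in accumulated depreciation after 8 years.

$82,368

Depreciable base = $98,920 − $11,800 = $87,120.
Sum of the years' digits = 10+9+8+7+6+5+4+3+2+1 = 55.
Year 1: $87,120 × 10/55 = $15,840. Book value $83,080.
Year 2: $87,120 × 9/55 = $14,256. Book value $68,824.
Year 3: $87,120 × 8/55 = $12,672. Book value $56,152.
Year 4: $87,120 × 7/55 = $11,088. Book value $45,064.
Year 5: $87,120 × 6/55 = $9,504. Book value $35,560.
Year 6: $87,120 × 5/55 = $7,920. Book value $27,640.
Year 7: $87,120 × 4/55 = $6,336. Book value $21,304.
Year 8: $87,120 × 3/55 = $4,752. Book value $16,552.
Accumulated through year 8 = $98,920 − $16,552 = $82,368.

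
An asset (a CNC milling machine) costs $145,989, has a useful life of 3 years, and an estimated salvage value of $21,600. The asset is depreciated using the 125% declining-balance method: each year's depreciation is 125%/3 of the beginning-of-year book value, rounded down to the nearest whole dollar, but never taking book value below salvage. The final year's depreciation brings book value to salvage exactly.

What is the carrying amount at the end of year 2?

$49,678

Depreciable base = $145,989 − $21,600 = $124,389.
Year 1: ⌊$145,989 × 125%/3⌋ = $60,828. Book value $85,161.
Year 2: ⌊$85,161 × 125%/3⌋ = $35,483. Book value $49,678.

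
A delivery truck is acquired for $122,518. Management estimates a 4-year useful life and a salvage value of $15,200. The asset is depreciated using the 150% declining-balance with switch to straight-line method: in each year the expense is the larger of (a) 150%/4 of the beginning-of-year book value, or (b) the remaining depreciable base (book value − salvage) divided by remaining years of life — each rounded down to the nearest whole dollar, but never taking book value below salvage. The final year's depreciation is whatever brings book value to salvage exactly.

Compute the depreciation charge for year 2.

Depreciable base = $122,518 − $15,200 = $107,318.
Year 1: DB = ⌊$122,518 × 150%/4⌋ = $45,944; SL = ⌊$107,318/4⌋ = $26,829 → take DB $45,944. Book value $76,574.
Year 2: DB = ⌊$76,574 × 150%/4⌋ = $28,715; SL = ⌊$61,374/3⌋ = $20,458 → take DB $28,715. Book value $47,859.

$28,715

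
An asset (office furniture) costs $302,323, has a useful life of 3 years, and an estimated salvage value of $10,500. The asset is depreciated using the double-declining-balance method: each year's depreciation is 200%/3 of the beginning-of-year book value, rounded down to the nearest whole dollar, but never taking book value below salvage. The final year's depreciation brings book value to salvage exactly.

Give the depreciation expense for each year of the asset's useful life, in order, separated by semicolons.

$201,548; $67,183; $23,092

Depreciable base = $302,323 − $10,500 = $291,823.
Year 1: ⌊$302,323 × 200%/3⌋ = $201,548. Book value $100,775.
Year 2: ⌊$100,775 × 200%/3⌋ = $67,183. Book value $33,592.
Year 3 (final): $33,592 − $10,500 = $23,092. Book value $10,500.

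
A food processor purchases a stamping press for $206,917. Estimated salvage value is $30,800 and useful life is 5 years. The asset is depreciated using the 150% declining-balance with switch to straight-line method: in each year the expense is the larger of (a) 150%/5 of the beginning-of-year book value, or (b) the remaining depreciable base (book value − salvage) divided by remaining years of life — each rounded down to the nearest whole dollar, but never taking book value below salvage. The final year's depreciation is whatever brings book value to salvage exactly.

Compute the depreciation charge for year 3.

$30,417

Depreciable base = $206,917 − $30,800 = $176,117.
Year 1: DB = ⌊$206,917 × 150%/5⌋ = $62,075; SL = ⌊$176,117/5⌋ = $35,223 → take DB $62,075. Book value $144,842.
Year 2: DB = ⌊$144,842 × 150%/5⌋ = $43,452; SL = ⌊$114,042/4⌋ = $28,510 → take DB $43,452. Book value $101,390.
Year 3: DB = ⌊$101,390 × 150%/5⌋ = $30,417; SL = ⌊$70,590/3⌋ = $23,530 → take DB $30,417. Book value $70,973.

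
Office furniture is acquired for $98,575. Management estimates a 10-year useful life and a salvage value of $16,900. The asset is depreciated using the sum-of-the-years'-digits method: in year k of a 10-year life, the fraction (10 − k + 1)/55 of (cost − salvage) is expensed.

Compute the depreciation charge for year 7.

Depreciable base = $98,575 − $16,900 = $81,675.
Sum of the years' digits = 10+9+8+7+6+5+4+3+2+1 = 55.
Year 1: $81,675 × 10/55 = $14,850. Book value $83,725.
Year 2: $81,675 × 9/55 = $13,365. Book value $70,360.
Year 3: $81,675 × 8/55 = $11,880. Book value $58,480.
Year 4: $81,675 × 7/55 = $10,395. Book value $48,085.
Year 5: $81,675 × 6/55 = $8,910. Book value $39,175.
Year 6: $81,675 × 5/55 = $7,425. Book value $31,750.
Year 7: $81,675 × 4/55 = $5,940. Book value $25,810.

$5,940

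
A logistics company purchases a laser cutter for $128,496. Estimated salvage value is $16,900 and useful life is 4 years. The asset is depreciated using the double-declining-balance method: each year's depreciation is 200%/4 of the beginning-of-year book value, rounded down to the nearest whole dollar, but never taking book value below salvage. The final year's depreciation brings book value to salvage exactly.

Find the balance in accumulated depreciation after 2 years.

$96,372

Depreciable base = $128,496 − $16,900 = $111,596.
Year 1: ⌊$128,496 × 200%/4⌋ = $64,248. Book value $64,248.
Year 2: ⌊$64,248 × 200%/4⌋ = $32,124. Book value $32,124.
Accumulated through year 2 = $128,496 − $32,124 = $96,372.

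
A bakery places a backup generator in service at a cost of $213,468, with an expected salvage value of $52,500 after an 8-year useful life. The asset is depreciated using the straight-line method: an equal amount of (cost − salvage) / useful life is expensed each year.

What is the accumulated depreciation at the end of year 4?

$80,484

Depreciable base = $213,468 − $52,500 = $160,968.
Annual expense = $160,968 / 8 = $20,121.
End of year 1: book value $193,347.
End of year 2: book value $173,226.
End of year 3: book value $153,105.
End of year 4: book value $132,984.
Accumulated through year 4 = $213,468 − $132,984 = $80,484.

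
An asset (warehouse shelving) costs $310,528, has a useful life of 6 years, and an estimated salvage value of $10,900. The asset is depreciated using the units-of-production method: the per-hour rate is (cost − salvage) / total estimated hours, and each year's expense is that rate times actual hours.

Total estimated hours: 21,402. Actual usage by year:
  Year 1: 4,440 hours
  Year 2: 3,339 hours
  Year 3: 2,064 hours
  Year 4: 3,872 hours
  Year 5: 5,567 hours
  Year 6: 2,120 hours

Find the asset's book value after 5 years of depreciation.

Depreciable base = $310,528 − $10,900 = $299,628.
Rate = $299,628 / 21,402 hours = $14 per hour.
Year 1: 4,440 × $14 = $62,160. Book value $248,368.
Year 2: 3,339 × $14 = $46,746. Book value $201,622.
Year 3: 2,064 × $14 = $28,896. Book value $172,726.
Year 4: 3,872 × $14 = $54,208. Book value $118,518.
Year 5: 5,567 × $14 = $77,938. Book value $40,580.

$40,580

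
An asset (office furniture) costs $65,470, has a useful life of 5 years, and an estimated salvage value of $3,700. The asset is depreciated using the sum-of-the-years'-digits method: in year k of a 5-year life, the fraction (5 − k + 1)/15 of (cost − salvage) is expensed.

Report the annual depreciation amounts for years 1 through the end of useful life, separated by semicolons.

Depreciable base = $65,470 − $3,700 = $61,770.
Sum of the years' digits = 5+4+3+2+1 = 15.
Year 1: $61,770 × 5/15 = $20,590. Book value $44,880.
Year 2: $61,770 × 4/15 = $16,472. Book value $28,408.
Year 3: $61,770 × 3/15 = $12,354. Book value $16,054.
Year 4: $61,770 × 2/15 = $8,236. Book value $7,818.
Year 5: $61,770 × 1/15 = $4,118. Book value $3,700.

$20,590; $16,472; $12,354; $8,236; $4,118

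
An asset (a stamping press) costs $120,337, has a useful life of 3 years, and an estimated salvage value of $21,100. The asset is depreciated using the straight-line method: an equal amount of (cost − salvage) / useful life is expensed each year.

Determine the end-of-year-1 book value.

$87,258

Depreciable base = $120,337 − $21,100 = $99,237.
Annual expense = $99,237 / 3 = $33,079.
End of year 1: book value $87,258.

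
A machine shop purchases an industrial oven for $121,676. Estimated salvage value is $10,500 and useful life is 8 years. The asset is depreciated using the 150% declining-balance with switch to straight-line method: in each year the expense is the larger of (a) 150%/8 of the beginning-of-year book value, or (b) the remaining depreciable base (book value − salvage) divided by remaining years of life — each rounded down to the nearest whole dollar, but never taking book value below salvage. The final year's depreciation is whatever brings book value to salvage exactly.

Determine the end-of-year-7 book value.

$21,132

Depreciable base = $121,676 − $10,500 = $111,176.
Year 1: DB = ⌊$121,676 × 150%/8⌋ = $22,814; SL = ⌊$111,176/8⌋ = $13,897 → take DB $22,814. Book value $98,862.
Year 2: DB = ⌊$98,862 × 150%/8⌋ = $18,536; SL = ⌊$88,362/7⌋ = $12,623 → take DB $18,536. Book value $80,326.
Year 3: DB = ⌊$80,326 × 150%/8⌋ = $15,061; SL = ⌊$69,826/6⌋ = $11,637 → take DB $15,061. Book value $65,265.
Year 4: DB = ⌊$65,265 × 150%/8⌋ = $12,237; SL = ⌊$54,765/5⌋ = $10,953 → take DB $12,237. Book value $53,028.
Year 5: DB = ⌊$53,028 × 150%/8⌋ = $9,942; SL = ⌊$42,528/4⌋ = $10,632 → take SL $10,632. Book value $42,396.
Year 6: DB = ⌊$42,396 × 150%/8⌋ = $7,949; SL = ⌊$31,896/3⌋ = $10,632 → take SL $10,632. Book value $31,764.
Year 7: DB = ⌊$31,764 × 150%/8⌋ = $5,955; SL = ⌊$21,264/2⌋ = $10,632 → take SL $10,632. Book value $21,132.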